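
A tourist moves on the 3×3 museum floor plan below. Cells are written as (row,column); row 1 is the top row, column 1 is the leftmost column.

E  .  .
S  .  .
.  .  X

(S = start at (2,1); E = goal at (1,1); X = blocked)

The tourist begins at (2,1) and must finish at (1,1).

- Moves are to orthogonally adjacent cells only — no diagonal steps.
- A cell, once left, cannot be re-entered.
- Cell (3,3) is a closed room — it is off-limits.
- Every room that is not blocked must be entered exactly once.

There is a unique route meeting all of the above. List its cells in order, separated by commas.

Need to visit all 8 open cells exactly once, starting at (2,1) and ending at (1,1).
Cell (3,2) has only two open neighbours ((2,2) and (3,1)), so the path must pass straight through it: one of those is the cell it's entered from and the other is where it exits.
Route from (2,1): down to (3,1), right to (3,2), up to (2,2), right to (2,3), up to (1,3), 2× left (reaching (1,1)) — 7 moves in all.
Check: all 8 open cells covered.

(2,1), (3,1), (3,2), (2,2), (2,3), (1,3), (1,2), (1,1)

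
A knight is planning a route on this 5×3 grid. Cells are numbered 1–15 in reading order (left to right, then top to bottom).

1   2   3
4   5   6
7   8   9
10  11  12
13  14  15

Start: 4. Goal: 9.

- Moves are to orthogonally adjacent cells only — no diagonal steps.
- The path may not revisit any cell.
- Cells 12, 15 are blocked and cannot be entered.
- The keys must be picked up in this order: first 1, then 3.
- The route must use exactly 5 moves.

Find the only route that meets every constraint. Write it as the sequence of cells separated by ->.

The waypoints must appear in the order 1, 3, with no cell reused.
Route from 4: up to 1, 2× right (reaching 3), 2× down (reaching 9) — 5 moves in all.
Check: order respected (1 at step 1, 3 at step 3); 5 moves as required.

4 -> 1 -> 2 -> 3 -> 6 -> 9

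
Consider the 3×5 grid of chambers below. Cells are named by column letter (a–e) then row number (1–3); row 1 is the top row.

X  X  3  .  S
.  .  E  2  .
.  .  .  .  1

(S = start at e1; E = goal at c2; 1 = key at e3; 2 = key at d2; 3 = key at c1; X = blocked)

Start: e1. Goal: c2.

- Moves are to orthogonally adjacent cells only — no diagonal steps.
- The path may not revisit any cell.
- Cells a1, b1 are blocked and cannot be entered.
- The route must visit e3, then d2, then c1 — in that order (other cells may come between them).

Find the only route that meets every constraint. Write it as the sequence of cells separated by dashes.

The waypoints must appear in the order e3, d2, c1, with no cell reused.
Route from e1: 2× down (reaching e3), left to d3, 2× up (reaching d1), left to c1, down to c2 — 7 moves in all.
Check: order respected (1 at step 2, 2 at step 4, 3 at step 6).

e1 - e2 - e3 - d3 - d2 - d1 - c1 - c2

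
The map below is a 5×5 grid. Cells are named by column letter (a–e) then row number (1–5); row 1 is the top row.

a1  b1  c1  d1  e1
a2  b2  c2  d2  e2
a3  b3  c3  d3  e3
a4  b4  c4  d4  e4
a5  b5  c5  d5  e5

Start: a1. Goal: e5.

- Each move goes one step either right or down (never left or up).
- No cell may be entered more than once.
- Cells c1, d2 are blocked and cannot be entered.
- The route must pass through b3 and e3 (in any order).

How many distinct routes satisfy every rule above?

A right/down-only route from a1 to e5 makes exactly 4 down-moves and 4 right-moves in some order.
With no other constraints that would be C(8,4) = 70 routes.
A monotone route can only reach the required cells in the order b3, e3, so split there and multiply the segment counts (each segment already excludes blocked cells): a1→b3: 3; b3→e3: 1; e3→e5: 1; product = 3.
That gives 3 routes.

3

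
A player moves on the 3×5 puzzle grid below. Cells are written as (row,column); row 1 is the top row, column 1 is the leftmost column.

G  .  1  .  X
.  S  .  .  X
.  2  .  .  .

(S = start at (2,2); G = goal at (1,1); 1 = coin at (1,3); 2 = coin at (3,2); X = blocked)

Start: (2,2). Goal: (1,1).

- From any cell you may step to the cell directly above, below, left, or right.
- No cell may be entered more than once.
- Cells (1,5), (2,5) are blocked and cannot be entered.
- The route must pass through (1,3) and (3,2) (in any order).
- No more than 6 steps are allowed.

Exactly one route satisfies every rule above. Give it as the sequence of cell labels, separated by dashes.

The budget equals the shortest possible length, so every move has to be on a shortest route through the required cells.
Route from (2,2): down to (3,2), right to (3,3), 2× up (reaching (1,3)), 2× left (reaching (1,1)) — 6 moves in all.
Check: all required cells visited; 6 ≤ 6 moves.

(2,2) - (3,2) - (3,3) - (2,3) - (1,3) - (1,2) - (1,1)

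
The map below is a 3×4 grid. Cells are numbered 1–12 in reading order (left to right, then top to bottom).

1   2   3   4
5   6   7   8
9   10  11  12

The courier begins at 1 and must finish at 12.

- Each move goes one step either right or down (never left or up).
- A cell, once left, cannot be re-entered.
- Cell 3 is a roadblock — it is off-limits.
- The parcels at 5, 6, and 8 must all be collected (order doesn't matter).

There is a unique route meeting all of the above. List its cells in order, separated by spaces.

Moves only go right or down, so the column and row indices never decrease.
Route from 1: down to 5, 3× right (reaching 8), down to 12 — 5 moves in all.
Check: all required cells visited.

1 5 6 7 8 12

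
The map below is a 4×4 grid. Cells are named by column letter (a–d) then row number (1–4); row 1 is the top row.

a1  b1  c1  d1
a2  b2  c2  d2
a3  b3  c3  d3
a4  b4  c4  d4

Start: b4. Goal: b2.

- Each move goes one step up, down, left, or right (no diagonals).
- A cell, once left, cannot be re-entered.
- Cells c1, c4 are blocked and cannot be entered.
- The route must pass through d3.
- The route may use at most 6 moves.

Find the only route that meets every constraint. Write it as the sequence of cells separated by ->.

b4 -> b3 -> c3 -> d3 -> d2 -> c2 -> b2

Any route must reach d3 and still end at b2 within 6 moves, so the order of the required stops is forced.
Route from b4: up to b3, 2× right (reaching d3), up to d2, 2× left (reaching b2) — 6 moves in all.
Check: all required cells visited; 6 ≤ 6 moves.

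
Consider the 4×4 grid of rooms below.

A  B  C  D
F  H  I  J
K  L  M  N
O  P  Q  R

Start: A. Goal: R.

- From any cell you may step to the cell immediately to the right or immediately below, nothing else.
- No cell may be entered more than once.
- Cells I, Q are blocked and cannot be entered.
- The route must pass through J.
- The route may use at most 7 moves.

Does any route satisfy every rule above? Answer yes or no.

One route that works: A → B → C → D → J → N → R.

yes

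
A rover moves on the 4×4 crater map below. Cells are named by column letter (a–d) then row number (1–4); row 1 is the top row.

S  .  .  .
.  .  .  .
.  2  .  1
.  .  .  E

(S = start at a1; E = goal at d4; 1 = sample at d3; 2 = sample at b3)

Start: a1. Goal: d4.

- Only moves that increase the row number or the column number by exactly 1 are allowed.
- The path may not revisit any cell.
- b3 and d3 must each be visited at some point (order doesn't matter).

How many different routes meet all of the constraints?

A right/down-only route from a1 to d4 makes exactly 3 down-moves and 3 right-moves in some order.
With no other constraints that would be C(6,3) = 20 routes.
A monotone route can only reach the required cells in the order b3, d3, so split there and multiply the segment counts: a1→b3: 3; b3→d3: 1; d3→d4: 1; product = 3.
That gives 3 routes.

3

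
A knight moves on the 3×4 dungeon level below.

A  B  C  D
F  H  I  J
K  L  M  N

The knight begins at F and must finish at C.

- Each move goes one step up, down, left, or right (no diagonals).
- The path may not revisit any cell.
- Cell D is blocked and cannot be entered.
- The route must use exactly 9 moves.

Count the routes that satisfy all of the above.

2

Need simple routes of exactly 9 moves from F to C (Manhattan distance 3, so 3 moves are spent on a detour and 3 undoing it).
Enumerating: F A B H L M N J I C | F K L M N J I H B C.
That gives 2 routes.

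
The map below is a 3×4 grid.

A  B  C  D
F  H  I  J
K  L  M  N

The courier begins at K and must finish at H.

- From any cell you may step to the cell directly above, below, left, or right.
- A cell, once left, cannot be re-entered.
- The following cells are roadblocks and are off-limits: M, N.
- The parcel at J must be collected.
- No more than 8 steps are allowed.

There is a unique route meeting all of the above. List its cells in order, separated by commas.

K, F, A, B, C, D, J, I, H

The 8-move cap with required stops at J leaves no slack for detours.
Route from K: 2× up (reaching A), 3× right (reaching D), down to J, 2× left (reaching H) — 8 moves in all.
Check: all required cells visited; 8 ≤ 8 moves.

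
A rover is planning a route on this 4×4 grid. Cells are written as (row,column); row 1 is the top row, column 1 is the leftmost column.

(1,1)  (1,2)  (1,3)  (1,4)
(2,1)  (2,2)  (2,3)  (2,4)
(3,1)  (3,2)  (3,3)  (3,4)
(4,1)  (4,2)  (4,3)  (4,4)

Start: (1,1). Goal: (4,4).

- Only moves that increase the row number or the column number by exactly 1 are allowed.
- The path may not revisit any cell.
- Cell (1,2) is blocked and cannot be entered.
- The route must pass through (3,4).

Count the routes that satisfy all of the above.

4

A right/down-only route from (1,1) to (4,4) makes exactly 3 down-moves and 3 right-moves in some order.
With no other constraints that would be C(6,3) = 20 routes.
Split at (3,4) and multiply the segment counts (each segment already excludes blocked cells): (1,1)→(3,4): 4; (3,4)→(4,4): 1; product = 4.
That gives 4 routes.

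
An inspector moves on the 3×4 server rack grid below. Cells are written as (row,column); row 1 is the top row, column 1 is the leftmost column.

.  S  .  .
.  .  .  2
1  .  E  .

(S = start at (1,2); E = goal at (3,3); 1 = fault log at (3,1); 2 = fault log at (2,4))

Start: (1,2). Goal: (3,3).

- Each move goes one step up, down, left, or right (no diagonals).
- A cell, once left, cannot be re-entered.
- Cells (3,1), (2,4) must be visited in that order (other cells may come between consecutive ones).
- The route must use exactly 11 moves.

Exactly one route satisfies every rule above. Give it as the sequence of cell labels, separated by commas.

The waypoints must appear in the order (3,1), (2,4), with no cell reused.
Route from (1,2): left 1 to (1,1), down 2 to (3,1), right 1 to (3,2), up 1 to (2,2), right 1 to (2,3), up 1 to (1,3), right 1 to (1,4), down 2 to (3,4), left 1 to (3,3) — 11 moves in all.
Check: order respected (1 at step 3, 2 at step 9); 11 moves as required.

(1,2), (1,1), (2,1), (3,1), (3,2), (2,2), (2,3), (1,3), (1,4), (2,4), (3,4), (3,3)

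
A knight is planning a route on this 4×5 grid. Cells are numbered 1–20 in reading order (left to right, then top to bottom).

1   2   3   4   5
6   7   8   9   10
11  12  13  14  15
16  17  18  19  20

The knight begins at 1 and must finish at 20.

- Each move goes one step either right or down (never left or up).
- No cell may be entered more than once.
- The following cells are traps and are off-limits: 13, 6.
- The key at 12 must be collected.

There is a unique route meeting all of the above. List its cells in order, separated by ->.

1 -> 2 -> 7 -> 12 -> 17 -> 18 -> 19 -> 20

Moves only go right or down, so the column and row indices never decrease.
Route from 1: right to 2, 3× down (reaching 17), 3× right (reaching 20) — 7 moves in all.
Check: all required cells visited.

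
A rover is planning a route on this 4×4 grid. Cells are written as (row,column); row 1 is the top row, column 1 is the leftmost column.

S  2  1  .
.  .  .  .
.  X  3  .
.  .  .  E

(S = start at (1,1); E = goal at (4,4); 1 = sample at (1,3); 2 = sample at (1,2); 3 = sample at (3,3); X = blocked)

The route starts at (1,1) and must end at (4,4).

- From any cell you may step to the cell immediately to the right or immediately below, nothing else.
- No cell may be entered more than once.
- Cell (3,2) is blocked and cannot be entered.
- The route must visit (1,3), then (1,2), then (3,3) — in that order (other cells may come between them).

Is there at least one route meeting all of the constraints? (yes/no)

(1,2) lies to the left of (1,3), so going from (1,3) to (1,2) would need a leftward move — but moves only go right/down, so (1,3) cannot be visited before (1,2).

no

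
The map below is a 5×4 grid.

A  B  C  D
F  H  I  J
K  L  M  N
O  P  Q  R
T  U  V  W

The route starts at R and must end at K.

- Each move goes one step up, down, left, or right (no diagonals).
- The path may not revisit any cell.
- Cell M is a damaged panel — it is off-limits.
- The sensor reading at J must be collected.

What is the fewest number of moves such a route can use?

6

Any route passes through J somewhere between R and K. Summing Manhattan distances along the two legs (R → J → K) gives a lower bound of 2 + 4 = 6 moves.
A route of 6 moves achieves this: R → N → J → I → H → L → K.
Since 6 matches the lower bound, it is optimal.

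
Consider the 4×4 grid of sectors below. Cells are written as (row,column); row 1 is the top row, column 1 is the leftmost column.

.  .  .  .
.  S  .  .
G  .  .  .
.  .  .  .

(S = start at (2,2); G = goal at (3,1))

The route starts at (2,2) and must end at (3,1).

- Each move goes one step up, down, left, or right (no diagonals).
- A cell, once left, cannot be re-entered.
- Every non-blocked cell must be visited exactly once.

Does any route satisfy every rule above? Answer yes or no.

Colour the cells like a checkerboard: each orthogonal step flips colour, so a Hamiltonian route alternates colours. Here there are 8 cells of one colour and 8 of the other, with start on the same colour as the goal — the counts and endpoints can't be arranged into an alternating sequence of length 16, so no Hamiltonian route exists.

no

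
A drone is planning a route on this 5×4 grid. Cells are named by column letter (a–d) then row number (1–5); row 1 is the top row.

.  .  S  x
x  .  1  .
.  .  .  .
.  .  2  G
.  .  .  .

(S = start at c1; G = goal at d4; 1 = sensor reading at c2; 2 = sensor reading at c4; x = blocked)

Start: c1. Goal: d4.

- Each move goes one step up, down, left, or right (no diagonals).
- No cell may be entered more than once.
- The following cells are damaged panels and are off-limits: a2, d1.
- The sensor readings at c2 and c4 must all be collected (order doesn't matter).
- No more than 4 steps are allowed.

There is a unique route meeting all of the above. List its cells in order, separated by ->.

c1 -> c2 -> c3 -> c4 -> d4

The 4-move cap with required stops at c2, c4 leaves no slack for detours.
Route from c1: 3× down (reaching c4), right to d4 — 4 moves in all.
Check: all required cells visited; 4 ≤ 4 moves.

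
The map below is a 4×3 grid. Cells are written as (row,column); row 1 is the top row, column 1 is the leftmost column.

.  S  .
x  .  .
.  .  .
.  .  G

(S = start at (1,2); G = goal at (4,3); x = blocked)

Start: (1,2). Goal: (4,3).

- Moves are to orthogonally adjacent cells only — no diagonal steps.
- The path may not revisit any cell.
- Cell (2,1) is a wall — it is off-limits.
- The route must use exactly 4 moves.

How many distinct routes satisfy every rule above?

4

Need simple routes of exactly 4 moves from (1,2) to (4,3) (Manhattan distance 4, so 0 moves are spent on a detour and 0 undoing it).
Enumerating: (1,2) (2,2) (3,2) (4,2) (4,3) | (1,2) (2,2) (3,2) (3,3) (4,3) | (1,2) (2,2) (2,3) (3,3) (4,3) | (1,2) (1,3) (2,3) (3,3) (4,3).
That gives 4 routes.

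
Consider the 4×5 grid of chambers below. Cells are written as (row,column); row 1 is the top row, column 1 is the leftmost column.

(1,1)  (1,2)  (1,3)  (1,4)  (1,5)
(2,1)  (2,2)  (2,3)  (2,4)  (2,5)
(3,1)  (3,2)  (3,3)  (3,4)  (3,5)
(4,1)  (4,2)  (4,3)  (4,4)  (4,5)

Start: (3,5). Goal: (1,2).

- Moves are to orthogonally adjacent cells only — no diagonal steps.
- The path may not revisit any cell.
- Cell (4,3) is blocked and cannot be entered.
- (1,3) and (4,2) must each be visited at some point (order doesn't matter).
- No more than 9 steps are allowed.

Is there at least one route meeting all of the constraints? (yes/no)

Exhausting the options from (3,5), every branch either dead-ends against blocked cells, would have to re-enter a cell already used, runs past the 9-move limit, or reaches the goal with a constraint still unmet.

no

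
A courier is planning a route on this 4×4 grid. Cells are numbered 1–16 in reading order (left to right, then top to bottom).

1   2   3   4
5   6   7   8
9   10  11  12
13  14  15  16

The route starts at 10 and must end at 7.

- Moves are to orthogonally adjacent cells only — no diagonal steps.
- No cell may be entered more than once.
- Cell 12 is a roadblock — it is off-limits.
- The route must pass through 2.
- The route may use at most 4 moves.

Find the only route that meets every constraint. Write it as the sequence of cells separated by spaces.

10 6 2 3 7

The budget equals the shortest possible length, so every move has to be on a shortest route through the required cells.
Route from 10: up 2 to 2, right 1 to 3, down 1 to 7 — 4 moves in all.
Check: all required cells visited; 4 ≤ 4 moves.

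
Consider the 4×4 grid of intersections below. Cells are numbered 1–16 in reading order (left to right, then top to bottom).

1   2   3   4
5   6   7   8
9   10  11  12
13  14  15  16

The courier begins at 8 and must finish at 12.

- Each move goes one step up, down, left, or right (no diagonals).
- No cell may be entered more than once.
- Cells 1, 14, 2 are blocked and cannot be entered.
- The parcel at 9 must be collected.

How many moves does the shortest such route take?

Any route passes through 9 somewhere between 8 and 12. Summing Manhattan distances along the two legs (8 → 9 → 12) gives a lower bound of 4 + 3 = 7 moves.
A route of 7 moves achieves this: 8 → 7 → 6 → 5 → 9 → 10 → 11 → 12.
Since 7 matches the lower bound, it is optimal.

7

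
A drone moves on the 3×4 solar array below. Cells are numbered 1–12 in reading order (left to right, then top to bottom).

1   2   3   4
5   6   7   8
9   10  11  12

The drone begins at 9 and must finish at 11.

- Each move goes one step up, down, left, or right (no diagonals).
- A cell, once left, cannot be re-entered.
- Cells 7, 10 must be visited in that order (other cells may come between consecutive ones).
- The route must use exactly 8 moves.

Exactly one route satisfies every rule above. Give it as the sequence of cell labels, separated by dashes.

The waypoints must appear in the order 7, 10, with no cell reused.
Route from 9: 2× up (reaching 1), 2× right (reaching 3), down to 7, left to 6, down to 10, right to 11 — 8 moves in all.
Check: order respected (7 at step 5, 10 at step 7); 8 moves as required.

9 - 5 - 1 - 2 - 3 - 7 - 6 - 10 - 11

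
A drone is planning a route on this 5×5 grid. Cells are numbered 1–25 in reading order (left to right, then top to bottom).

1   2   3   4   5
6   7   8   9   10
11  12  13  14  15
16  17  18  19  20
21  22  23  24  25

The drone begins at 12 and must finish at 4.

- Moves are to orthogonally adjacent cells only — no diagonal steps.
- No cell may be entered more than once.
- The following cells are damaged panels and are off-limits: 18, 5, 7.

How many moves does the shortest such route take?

The Manhattan distance from 12 to 4 is |3−1| + |2−4| = 4, so at least 4 moves are needed.
A route of 4 moves achieves this: 12 → 13 → 8 → 3 → 4.
Since 4 matches the lower bound, it is optimal.

4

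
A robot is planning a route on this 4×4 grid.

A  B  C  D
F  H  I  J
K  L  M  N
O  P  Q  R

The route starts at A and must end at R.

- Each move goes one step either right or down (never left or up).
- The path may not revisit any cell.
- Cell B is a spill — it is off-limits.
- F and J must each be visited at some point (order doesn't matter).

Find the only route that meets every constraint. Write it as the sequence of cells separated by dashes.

A - F - H - I - J - N - R

Moves only go right or down, so the column and row indices never decrease.
Route from A: down 1 to F, right 3 to J, down 2 to R — 6 moves in all.
Check: all required cells visited.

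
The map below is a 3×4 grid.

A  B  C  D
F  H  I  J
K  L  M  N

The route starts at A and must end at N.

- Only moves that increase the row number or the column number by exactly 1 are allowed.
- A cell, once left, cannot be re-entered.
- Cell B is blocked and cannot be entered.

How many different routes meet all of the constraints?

A right/down-only route from A to N makes exactly 2 down-moves and 3 right-moves in some order.
With no other constraints that would be C(5,2) = 10 routes.
Subtract routes through each blocked cell (inclusion–exclusion for overlaps): − through B: 6 → 4.
That gives 4 routes.

4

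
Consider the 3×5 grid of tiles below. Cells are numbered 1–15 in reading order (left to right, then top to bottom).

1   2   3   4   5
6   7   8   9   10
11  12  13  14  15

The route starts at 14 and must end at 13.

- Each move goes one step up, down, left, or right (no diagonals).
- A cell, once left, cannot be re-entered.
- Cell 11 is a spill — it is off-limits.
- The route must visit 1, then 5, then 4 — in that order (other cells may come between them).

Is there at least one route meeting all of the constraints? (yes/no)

no

Ignoring the required order, 5 revisit-free routes from 14 to 13 pass through all of 1, 5, and 4; the waypoint orders that occur are 5 → 4 → 1 (5) — never 1 → 5 → 4.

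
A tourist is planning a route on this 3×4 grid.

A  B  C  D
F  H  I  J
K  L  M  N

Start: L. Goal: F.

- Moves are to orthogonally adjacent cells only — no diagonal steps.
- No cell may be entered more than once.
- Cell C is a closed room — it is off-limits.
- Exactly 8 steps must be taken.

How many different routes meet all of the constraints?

Need simple routes of exactly 8 moves from L to F (Manhattan distance 2, so 3 moves are spent on a detour and 3 undoing it).
Enumerating: L M N J I H B A F.
That gives 1 route.

1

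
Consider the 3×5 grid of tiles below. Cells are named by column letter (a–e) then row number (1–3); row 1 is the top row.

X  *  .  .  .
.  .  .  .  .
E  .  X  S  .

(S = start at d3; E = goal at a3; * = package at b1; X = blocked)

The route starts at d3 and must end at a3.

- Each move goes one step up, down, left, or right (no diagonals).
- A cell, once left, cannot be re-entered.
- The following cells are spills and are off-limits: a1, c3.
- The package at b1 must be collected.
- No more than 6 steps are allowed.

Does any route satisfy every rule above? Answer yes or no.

Even ignoring the no-revisit rule, getting from d3 to a3 via b1 needs at least 4 + 3 = 7 moves (Manhattan distance per leg), which exceeds the 6-move limit.

no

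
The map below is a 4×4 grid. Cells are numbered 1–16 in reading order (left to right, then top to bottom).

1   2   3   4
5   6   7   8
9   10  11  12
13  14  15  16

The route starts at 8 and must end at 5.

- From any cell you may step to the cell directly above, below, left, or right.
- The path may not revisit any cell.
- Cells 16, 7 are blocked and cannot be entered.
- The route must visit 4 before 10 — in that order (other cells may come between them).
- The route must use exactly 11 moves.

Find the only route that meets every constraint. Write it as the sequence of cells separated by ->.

The waypoints must appear in the order 4, 10, with no cell reused.
Route from 8: up to 4, 2× left (reaching 2), 2× down (reaching 10), right to 11, down to 15, 2× left (reaching 13), 2× up (reaching 5) — 11 moves in all.
Check: order respected (4 at step 1, 10 at step 5); 11 moves as required.

8 -> 4 -> 3 -> 2 -> 6 -> 10 -> 11 -> 15 -> 14 -> 13 -> 9 -> 5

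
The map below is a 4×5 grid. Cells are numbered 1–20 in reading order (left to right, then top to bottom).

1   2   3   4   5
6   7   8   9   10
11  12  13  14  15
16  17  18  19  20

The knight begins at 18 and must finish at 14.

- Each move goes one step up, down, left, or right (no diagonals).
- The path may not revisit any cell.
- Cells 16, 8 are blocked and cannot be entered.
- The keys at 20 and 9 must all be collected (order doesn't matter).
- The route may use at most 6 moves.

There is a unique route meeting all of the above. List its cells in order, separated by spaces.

The budget equals the shortest possible length, so every move has to be on a shortest route through the required cells.
Route from 18: 2× right (reaching 20), 2× up (reaching 10), left to 9, down to 14 — 6 moves in all.
Check: all required cells visited; 6 ≤ 6 moves.

18 19 20 15 10 9 14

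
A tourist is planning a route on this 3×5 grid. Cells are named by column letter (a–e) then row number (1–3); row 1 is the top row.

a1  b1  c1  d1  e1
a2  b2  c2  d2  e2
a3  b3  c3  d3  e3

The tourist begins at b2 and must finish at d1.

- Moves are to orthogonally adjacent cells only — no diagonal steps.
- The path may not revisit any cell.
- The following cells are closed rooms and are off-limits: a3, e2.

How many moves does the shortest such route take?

3

The Manhattan distance from b2 to d1 is |2−1| + |2−4| = 3, so at least 3 moves are needed.
A route of 3 moves achieves this: b2 → b1 → c1 → d1.
Since 3 matches the lower bound, it is optimal.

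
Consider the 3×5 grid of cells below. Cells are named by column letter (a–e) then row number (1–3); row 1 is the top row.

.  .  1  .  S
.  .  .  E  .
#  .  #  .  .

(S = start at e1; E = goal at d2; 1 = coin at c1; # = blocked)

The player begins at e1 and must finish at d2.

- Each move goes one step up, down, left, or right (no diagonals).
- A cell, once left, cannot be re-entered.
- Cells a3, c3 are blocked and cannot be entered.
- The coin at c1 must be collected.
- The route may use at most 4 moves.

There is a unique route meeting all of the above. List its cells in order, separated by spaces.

e1 d1 c1 c2 d2

The 4-move cap with required stops at c1 leaves no slack for detours.
Route from e1: left 2 to c1, down 1 to c2, right 1 to d2 — 4 moves in all.
Check: all required cells visited; 4 ≤ 4 moves.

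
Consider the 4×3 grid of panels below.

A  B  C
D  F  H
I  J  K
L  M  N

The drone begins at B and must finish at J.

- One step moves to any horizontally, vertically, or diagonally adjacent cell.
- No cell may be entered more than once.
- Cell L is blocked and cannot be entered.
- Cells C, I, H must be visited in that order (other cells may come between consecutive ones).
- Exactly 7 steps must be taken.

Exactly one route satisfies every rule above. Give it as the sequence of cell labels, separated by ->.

B -> C -> F -> I -> M -> K -> H -> J

The waypoints must appear in the order C, I, H, with no cell reused.
Route from B: right 1 to C, down-left 2 to I, down-right 1 to M, up-right 1 to K, up 1 to H, down-left 1 to J — 7 moves in all.
Check: order respected (C at step 1, I at step 3, H at step 6); 7 moves as required.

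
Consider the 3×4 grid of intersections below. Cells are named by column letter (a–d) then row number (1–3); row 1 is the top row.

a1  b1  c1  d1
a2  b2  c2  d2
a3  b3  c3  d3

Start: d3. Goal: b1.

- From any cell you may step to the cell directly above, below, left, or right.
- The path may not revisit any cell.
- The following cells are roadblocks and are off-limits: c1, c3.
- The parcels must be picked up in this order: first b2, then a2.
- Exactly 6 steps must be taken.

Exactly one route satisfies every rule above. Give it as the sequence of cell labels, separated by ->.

The waypoints must appear in the order b2, a2, with no cell reused.
Route from d3: up 1 to d2, left 3 to a2, up 1 to a1, right 1 to b1 — 6 moves in all.
Check: order respected (b2 at step 3, a2 at step 4); 6 moves as required.

d3 -> d2 -> c2 -> b2 -> a2 -> a1 -> b1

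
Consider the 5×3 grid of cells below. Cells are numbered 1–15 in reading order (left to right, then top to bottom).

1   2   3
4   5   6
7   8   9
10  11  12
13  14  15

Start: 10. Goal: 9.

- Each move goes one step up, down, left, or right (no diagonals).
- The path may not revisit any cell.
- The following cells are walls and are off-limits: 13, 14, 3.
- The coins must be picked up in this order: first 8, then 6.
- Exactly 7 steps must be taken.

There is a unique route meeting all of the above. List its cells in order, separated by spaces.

The waypoints must appear in the order 8, 6, with no cell reused.
Route from 10: right to 11, up to 8, left to 7, up to 4, 2× right (reaching 6), down to 9 — 7 moves in all.
Check: order respected (8 at step 2, 6 at step 6); 7 moves as required.

10 11 8 7 4 5 6 9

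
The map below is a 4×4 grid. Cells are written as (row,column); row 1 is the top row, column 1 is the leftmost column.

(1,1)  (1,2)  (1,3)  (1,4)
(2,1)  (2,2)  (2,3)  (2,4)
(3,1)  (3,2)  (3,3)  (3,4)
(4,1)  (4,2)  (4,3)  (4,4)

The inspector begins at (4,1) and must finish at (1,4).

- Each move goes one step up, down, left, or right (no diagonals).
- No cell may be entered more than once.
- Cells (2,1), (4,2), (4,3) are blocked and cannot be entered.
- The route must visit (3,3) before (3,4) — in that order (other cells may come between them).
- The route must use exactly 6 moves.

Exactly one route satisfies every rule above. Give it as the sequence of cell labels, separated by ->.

The waypoints must appear in the order (3,3), (3,4), with no cell reused.
Route from (4,1): up to (3,1), 3× right (reaching (3,4)), 2× up (reaching (1,4)) — 6 moves in all.
Check: order respected ((3,3) at step 3, (3,4) at step 4); 6 moves as required.

(4,1) -> (3,1) -> (3,2) -> (3,3) -> (3,4) -> (2,4) -> (1,4)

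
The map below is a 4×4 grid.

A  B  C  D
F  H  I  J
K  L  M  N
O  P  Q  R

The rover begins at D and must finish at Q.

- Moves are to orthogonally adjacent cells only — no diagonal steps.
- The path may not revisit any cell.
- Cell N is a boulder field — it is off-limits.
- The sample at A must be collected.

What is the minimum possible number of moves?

Any route passes through A somewhere between D and Q. Summing Manhattan distances along the two legs (D → A → Q) gives a lower bound of 3 + 5 = 8 moves.
A route of 8 moves achieves this: D → C → B → A → F → K → O → P → Q.
Since 8 matches the lower bound, it is optimal.

8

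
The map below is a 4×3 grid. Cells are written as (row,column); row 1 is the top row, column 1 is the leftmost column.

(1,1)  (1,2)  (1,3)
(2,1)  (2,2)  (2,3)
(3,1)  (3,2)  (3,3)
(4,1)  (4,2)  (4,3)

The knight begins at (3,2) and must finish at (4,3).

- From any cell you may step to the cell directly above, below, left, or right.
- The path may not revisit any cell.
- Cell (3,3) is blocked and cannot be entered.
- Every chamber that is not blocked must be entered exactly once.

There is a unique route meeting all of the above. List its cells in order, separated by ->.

Need to visit all 11 open cells exactly once, starting at (3,2) and ending at (4,3).
Cell (2,3) has only two open neighbours ((1,3) and (2,2)), so the path must pass straight through it: one of those is the cell it's entered from and the other is where it exits.
Route from (3,2): up 1 to (2,2), right 1 to (2,3), up 1 to (1,3), left 2 to (1,1), down 3 to (4,1), right 2 to (4,3) — 10 moves in all.
Check: all 11 open cells covered.

(3,2) -> (2,2) -> (2,3) -> (1,3) -> (1,2) -> (1,1) -> (2,1) -> (3,1) -> (4,1) -> (4,2) -> (4,3)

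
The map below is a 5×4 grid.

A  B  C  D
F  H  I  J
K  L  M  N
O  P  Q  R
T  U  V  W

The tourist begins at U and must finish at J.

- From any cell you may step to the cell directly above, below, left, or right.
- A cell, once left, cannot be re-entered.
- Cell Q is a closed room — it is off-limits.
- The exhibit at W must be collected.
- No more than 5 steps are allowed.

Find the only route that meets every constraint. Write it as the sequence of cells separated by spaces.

Any route must reach W and still end at J within 5 moves, so the order of the required stops is forced.
Route from U: right 2 to W, up 3 to J — 5 moves in all.
Check: all required cells visited; 5 ≤ 5 moves.

U V W R N J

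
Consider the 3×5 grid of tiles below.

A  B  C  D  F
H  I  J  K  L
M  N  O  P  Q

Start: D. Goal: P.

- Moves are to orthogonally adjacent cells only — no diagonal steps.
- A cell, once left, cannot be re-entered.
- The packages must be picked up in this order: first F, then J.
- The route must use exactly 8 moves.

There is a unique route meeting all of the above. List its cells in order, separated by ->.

D -> F -> L -> K -> J -> I -> N -> O -> P

The waypoints must appear in the order F, J, with no cell reused.
Route from D: right 1 to F, down 1 to L, left 3 to I, down 1 to N, right 2 to P — 8 moves in all.
Check: order respected (F at step 1, J at step 4); 8 moves as required.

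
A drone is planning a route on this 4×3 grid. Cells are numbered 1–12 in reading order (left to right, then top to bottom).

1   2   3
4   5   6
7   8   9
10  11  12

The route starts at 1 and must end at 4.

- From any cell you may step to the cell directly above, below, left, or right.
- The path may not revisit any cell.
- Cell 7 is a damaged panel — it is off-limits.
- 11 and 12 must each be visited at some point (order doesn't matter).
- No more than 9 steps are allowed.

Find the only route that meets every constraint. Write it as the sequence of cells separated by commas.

Any route must reach 11 and 12 and still end at 4 within 9 moves, so the order of the required stops is forced.
Route from 1: right 2 to 3, down 3 to 12, left 1 to 11, up 2 to 5, left 1 to 4 — 9 moves in all.
Check: all required cells visited; 9 ≤ 9 moves.

1, 2, 3, 6, 9, 12, 11, 8, 5, 4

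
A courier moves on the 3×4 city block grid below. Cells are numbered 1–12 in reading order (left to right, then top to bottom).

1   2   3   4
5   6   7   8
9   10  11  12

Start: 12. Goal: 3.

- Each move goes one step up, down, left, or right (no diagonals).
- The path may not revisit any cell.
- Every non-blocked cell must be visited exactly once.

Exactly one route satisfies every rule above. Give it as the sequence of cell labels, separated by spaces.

Need to visit all 12 open cells exactly once, starting at 12 and ending at 3.
Route from 12: 3× left (reaching 9), 2× up (reaching 1), right to 2, down to 6, 2× right (reaching 8), up to 4, left to 3 — 11 moves in all.
Check: all 12 open cells covered.

12 11 10 9 5 1 2 6 7 8 4 3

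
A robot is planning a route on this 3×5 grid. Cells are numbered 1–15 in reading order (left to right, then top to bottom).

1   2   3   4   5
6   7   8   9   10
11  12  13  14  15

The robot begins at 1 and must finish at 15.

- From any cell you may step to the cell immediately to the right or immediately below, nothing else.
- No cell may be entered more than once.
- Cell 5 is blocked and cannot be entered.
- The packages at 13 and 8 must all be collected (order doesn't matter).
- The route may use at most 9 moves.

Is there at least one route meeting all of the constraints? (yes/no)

One route that works: 1 → 6 → 7 → 8 → 13 → 14 → 15.

yes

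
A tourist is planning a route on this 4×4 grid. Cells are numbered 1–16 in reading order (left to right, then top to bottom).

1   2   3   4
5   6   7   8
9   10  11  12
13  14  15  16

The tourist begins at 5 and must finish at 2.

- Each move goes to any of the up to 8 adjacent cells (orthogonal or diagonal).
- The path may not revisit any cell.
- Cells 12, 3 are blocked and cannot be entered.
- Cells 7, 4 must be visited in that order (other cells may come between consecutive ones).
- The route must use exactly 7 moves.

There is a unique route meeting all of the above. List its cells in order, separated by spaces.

The waypoints must appear in the order 7, 4, with no cell reused.
Route from 5: down-right to 10, 2× up-right (reaching 4), down to 8, down-left to 11, up-left to 6, up to 2 — 7 moves in all.
Check: order respected (7 at step 2, 4 at step 3); 7 moves as required.

5 10 7 4 8 11 6 2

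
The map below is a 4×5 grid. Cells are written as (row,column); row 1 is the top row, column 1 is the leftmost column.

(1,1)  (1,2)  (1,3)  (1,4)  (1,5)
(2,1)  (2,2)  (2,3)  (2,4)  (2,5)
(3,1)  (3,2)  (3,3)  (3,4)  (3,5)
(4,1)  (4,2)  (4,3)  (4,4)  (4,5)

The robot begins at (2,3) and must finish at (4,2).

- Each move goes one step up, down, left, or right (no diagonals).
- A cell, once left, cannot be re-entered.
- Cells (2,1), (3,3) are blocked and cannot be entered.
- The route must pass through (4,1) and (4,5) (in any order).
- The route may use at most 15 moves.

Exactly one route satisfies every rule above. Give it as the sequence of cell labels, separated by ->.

(2,3) -> (2,4) -> (3,4) -> (4,4) -> (4,5) -> (3,5) -> (2,5) -> (1,5) -> (1,4) -> (1,3) -> (1,2) -> (2,2) -> (3,2) -> (3,1) -> (4,1) -> (4,2)

The budget equals the shortest possible length, so every move has to be on a shortest route through the required cells.
Route from (2,3): right 1 to (2,4), down 2 to (4,4), right 1 to (4,5), up 3 to (1,5), left 3 to (1,2), down 2 to (3,2), left 1 to (3,1), down 1 to (4,1), right 1 to (4,2) — 15 moves in all.
Check: all required cells visited; 15 ≤ 15 moves.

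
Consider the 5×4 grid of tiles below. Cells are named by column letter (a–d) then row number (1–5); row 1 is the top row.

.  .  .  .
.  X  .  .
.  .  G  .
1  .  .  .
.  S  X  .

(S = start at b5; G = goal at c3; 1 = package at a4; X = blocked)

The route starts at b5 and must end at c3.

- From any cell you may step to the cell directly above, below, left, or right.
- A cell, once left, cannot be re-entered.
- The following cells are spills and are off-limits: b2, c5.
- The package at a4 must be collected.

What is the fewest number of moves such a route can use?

Any route passes through a4 somewhere between b5 and c3. Summing Manhattan distances along the two legs (b5 → a4 → c3) gives a lower bound of 2 + 3 = 5 moves.
A route of 5 moves achieves this: b5 → b4 → a4 → a3 → b3 → c3.
Since 5 matches the lower bound, it is optimal.

5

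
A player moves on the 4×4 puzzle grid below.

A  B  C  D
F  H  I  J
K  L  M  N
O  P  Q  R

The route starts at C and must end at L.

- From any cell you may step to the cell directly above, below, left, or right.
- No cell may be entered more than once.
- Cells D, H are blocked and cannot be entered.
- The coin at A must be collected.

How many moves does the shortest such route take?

Any route passes through A somewhere between C and L. Summing Manhattan distances along the two legs (C → A → L) gives a lower bound of 2 + 3 = 5 moves.
A route of 5 moves achieves this: C → B → A → F → K → L.
Since 5 matches the lower bound, it is optimal.

5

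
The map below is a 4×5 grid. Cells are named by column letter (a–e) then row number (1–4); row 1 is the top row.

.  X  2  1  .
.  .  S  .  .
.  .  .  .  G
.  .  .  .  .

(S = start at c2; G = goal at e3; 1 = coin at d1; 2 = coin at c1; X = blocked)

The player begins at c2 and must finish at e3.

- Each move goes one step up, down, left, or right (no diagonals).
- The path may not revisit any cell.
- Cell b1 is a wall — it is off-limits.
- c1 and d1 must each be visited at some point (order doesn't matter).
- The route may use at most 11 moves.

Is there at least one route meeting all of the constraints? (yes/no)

yes

One route that works: c2 → c1 → d1 → d2 → d3 → e3.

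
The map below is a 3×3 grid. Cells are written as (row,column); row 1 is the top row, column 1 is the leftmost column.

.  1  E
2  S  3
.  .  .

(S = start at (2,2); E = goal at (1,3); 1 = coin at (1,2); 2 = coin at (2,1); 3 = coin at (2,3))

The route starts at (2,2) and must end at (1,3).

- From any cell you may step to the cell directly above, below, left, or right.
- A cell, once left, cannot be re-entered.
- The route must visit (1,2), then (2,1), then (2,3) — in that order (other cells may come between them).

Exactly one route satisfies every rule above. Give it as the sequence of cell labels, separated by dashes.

(2,2) - (1,2) - (1,1) - (2,1) - (3,1) - (3,2) - (3,3) - (2,3) - (1,3)

The waypoints must appear in the order (1,2), (2,1), (2,3), with no cell reused.
Route from (2,2): up 1 to (1,2), left 1 to (1,1), down 2 to (3,1), right 2 to (3,3), up 2 to (1,3) — 8 moves in all.
Check: order respected (1 at step 1, 2 at step 3, 3 at step 7).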